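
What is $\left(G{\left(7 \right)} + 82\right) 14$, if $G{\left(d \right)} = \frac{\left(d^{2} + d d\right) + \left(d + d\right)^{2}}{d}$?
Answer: $1736$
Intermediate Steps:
$G{\left(d \right)} = 6 d$ ($G{\left(d \right)} = \frac{\left(d^{2} + d^{2}\right) + \left(2 d\right)^{2}}{d} = \frac{2 d^{2} + 4 d^{2}}{d} = \frac{6 d^{2}}{d} = 6 d$)
$\left(G{\left(7 \right)} + 82\right) 14 = \left(6 \cdot 7 + 82\right) 14 = \left(42 + 82\right) 14 = 124 \cdot 14 = 1736$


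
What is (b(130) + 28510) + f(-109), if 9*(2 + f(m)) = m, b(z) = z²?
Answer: 408563/9 ≈ 45396.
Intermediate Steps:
f(m) = -2 + m/9
(b(130) + 28510) + f(-109) = (130² + 28510) + (-2 + (⅑)*(-109)) = (16900 + 28510) + (-2 - 109/9) = 45410 - 127/9 = 408563/9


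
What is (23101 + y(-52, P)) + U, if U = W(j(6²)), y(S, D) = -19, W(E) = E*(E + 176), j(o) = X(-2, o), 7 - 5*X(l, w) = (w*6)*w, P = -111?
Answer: 54097691/25 ≈ 2.1639e+6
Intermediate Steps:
X(l, w) = 7/5 - 6*w²/5 (X(l, w) = 7/5 - w*6*w/5 = 7/5 - 6*w*w/5 = 7/5 - 6*w²/5)
j(o) = 7/5 - 6*o²/5
W(E) = E*(176 + E)
U = 53520641/25 (U = (7/5 - 6*(6²)²/5)*(176 + (7/5 - 6*(6²)²/5)) = (7/5 - 6/5*36²)*(176 + (7/5 - 6/5*36²)) = (7/5 - 6/5*1296)*(176 + (7/5 - 6/5*1296)) = (7/5 - 7776/5)*(176 + (7/5 - 7776/5)) = -7769*(176 - 7769/5)/5 = -7769/5*(-6889/5) = 53520641/25 ≈ 2.1408e+6)
(23101 + y(-52, P)) + U = (23101 - 19) + 53520641/25 = 23082 + 53520641/25 = 54097691/25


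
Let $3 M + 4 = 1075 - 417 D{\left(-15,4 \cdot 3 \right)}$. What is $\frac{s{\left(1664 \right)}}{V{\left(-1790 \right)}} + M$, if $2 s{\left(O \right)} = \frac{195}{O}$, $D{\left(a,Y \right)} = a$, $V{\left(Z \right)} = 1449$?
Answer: $\frac{301948421}{123648} \approx 2442.0$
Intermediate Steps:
$s{\left(O \right)} = \frac{195}{2 O}$ ($s{\left(O \right)} = \frac{195 \frac{1}{O}}{2} = \frac{195}{2 O}$)
$M = 2442$ ($M = - \frac{4}{3} + \frac{1075 - -6255}{3} = - \frac{4}{3} + \frac{1075 + 6255}{3} = - \frac{4}{3} + \frac{1}{3} \cdot 7330 = - \frac{4}{3} + \frac{7330}{3} = 2442$)
$\frac{s{\left(1664 \right)}}{V{\left(-1790 \right)}} + M = \frac{\frac{195}{2} \cdot \frac{1}{1664}}{1449} + 2442 = \frac{195}{2} \cdot \frac{1}{1664} \cdot \frac{1}{1449} + 2442 = \frac{15}{256} \cdot \frac{1}{1449} + 2442 = \frac{5}{123648} + 2442 = \frac{301948421}{123648}$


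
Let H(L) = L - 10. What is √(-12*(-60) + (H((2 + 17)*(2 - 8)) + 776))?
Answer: 14*√7 ≈ 37.041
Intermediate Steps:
H(L) = -10 + L
√(-12*(-60) + (H((2 + 17)*(2 - 8)) + 776)) = √(-12*(-60) + ((-10 + (2 + 17)*(2 - 8)) + 776)) = √(720 + ((-10 + 19*(-6)) + 776)) = √(720 + ((-10 - 114) + 776)) = √(720 + (-124 + 776)) = √(720 + 652) = √1372 = 14*√7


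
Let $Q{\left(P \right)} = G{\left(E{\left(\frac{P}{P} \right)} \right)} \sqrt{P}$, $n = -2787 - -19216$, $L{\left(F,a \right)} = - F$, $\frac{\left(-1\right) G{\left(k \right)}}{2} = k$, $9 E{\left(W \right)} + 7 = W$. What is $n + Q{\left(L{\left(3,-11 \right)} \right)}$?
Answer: $16429 + \frac{4 i \sqrt{3}}{3} \approx 16429.0 + 2.3094 i$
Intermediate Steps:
$E{\left(W \right)} = - \frac{7}{9} + \frac{W}{9}$
$G{\left(k \right)} = - 2 k$
$n = 16429$ ($n = -2787 + 19216 = 16429$)
$Q{\left(P \right)} = \frac{4 \sqrt{P}}{3}$ ($Q{\left(P \right)} = - 2 \left(- \frac{7}{9} + \frac{P \frac{1}{P}}{9}\right) \sqrt{P} = - 2 \left(- \frac{7}{9} + \frac{1}{9} \cdot 1\right) \sqrt{P} = - 2 \left(- \frac{7}{9} + \frac{1}{9}\right) \sqrt{P} = \left(-2\right) \left(- \frac{2}{3}\right) \sqrt{P} = \frac{4 \sqrt{P}}{3}$)
$n + Q{\left(L{\left(3,-11 \right)} \right)} = 16429 + \frac{4 \sqrt{\left(-1\right) 3}}{3} = 16429 + \frac{4 \sqrt{-3}}{3} = 16429 + \frac{4 i \sqrt{3}}{3}$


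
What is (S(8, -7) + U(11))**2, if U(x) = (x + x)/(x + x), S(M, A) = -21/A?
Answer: 16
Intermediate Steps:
U(x) = 1 (U(x) = (2*x)/((2*x)) = (2*x)*(1/(2*x)) = 1)
(S(8, -7) + U(11))**2 = (-21/(-7) + 1)**2 = (-21*(-1/7) + 1)**2 = (3 + 1)**2 = 4**2 = 16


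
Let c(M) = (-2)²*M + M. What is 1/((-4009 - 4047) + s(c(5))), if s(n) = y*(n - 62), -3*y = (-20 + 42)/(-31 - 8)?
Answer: -117/943366 ≈ -0.00012402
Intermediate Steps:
y = 22/117 (y = -(-20 + 42)/(3*(-31 - 8)) = -22/(3*(-39)) = -22*(-1)/(3*39) = -⅓*(-22/39) = 22/117 ≈ 0.18803)
c(M) = 5*M (c(M) = 4*M + M = 5*M)
s(n) = -1364/117 + 22*n/117 (s(n) = 22*(n - 62)/117 = 22*(-62 + n)/117 = -1364/117 + 22*n/117)
1/((-4009 - 4047) + s(c(5))) = 1/((-4009 - 4047) + (-1364/117 + 22*(5*5)/117)) = 1/(-8056 + (-1364/117 + (22/117)*25)) = 1/(-8056 + (-1364/117 + 550/117)) = 1/(-8056 - 814/117) = 1/(-943366/117) = -117/943366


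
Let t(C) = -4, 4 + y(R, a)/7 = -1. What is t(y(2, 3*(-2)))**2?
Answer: 16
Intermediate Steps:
y(R, a) = -35 (y(R, a) = -28 + 7*(-1) = -28 - 7 = -35)
t(y(2, 3*(-2)))**2 = (-4)**2 = 16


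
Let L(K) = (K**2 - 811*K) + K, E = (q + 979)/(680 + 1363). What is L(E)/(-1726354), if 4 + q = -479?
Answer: 410274832/3602770458273 ≈ 0.00011388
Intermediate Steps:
q = -483 (q = -4 - 479 = -483)
E = 496/2043 (E = (-483 + 979)/(680 + 1363) = 496/2043 ≈ 0.24278)
L(K) = K**2 - 810*K
L(E)/(-1726354) = (496*(-810 + 496/2043)/2043)/(-1726354) = ((496/2043)*(-1654334/2043))*(-1/1726354) = -820549664/4173849*(-1/1726354) = 410274832/3602770458273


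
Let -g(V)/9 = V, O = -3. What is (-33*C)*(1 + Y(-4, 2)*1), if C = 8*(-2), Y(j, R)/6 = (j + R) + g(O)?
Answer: 79728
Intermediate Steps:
g(V) = -9*V
Y(j, R) = 162 + 6*R + 6*j (Y(j, R) = 6*((j + R) - 9*(-3)) = 6*((R + j) + 27) = 6*(27 + R + j) = 162 + 6*R + 6*j)
C = -16
(-33*C)*(1 + Y(-4, 2)*1) = (-33*(-16))*(1 + (162 + 6*2 + 6*(-4))*1) = 528*(1 + (162 + 12 - 24)*1) = 528*(1 + 150*1) = 528*(1 + 150) = 528*151 = 79728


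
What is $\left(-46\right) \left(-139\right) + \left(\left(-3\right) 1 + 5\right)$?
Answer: $6396$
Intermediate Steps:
$\left(-46\right) \left(-139\right) + \left(\left(-3\right) 1 + 5\right) = 6394 + \left(-3 + 5\right) = 6394 + 2 = 6396$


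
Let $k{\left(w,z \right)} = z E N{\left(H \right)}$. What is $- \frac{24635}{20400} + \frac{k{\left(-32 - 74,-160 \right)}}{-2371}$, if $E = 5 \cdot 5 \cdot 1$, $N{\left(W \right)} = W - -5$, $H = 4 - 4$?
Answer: $\frac{69918083}{9673680} \approx 7.2277$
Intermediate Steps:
$H = 0$ ($H = 4 - 4 = 0$)
$N{\left(W \right)} = 5 + W$ ($N{\left(W \right)} = W + 5 = 5 + W$)
$E = 25$ ($E = 25 \cdot 1 = 25$)
$k{\left(w,z \right)} = 125 z$ ($k{\left(w,z \right)} = z 25 \left(5 + 0\right) = 25 z 5 = 125 z$)
$- \frac{24635}{20400} + \frac{k{\left(-32 - 74,-160 \right)}}{-2371} = - \frac{24635}{20400} + \frac{125 \left(-160\right)}{-2371} = \left(-24635\right) \frac{1}{20400} - - \frac{20000}{2371} = - \frac{4927}{4080} + \frac{20000}{2371} = \frac{69918083}{9673680}$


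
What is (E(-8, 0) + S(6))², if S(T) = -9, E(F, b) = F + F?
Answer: 625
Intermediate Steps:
E(F, b) = 2*F
(E(-8, 0) + S(6))² = (2*(-8) - 9)² = (-16 - 9)² = (-25)² = 625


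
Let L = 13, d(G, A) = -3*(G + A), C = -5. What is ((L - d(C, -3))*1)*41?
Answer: -451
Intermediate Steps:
d(G, A) = -3*A - 3*G (d(G, A) = -3*(A + G) = -3*A - 3*G)
((L - d(C, -3))*1)*41 = ((13 - (-3*(-3) - 3*(-5)))*1)*41 = ((13 - (9 + 15))*1)*41 = ((13 - 1*24)*1)*41 = ((13 - 24)*1)*41 = -11*1*41 = -11*41 = -451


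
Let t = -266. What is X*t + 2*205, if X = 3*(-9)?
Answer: 7592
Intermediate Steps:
X = -27
X*t + 2*205 = -27*(-266) + 2*205 = 7182 + 410 = 7592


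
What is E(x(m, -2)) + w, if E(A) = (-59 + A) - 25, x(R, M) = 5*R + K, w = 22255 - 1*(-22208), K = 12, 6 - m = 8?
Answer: 44381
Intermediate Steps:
m = -2 (m = 6 - 1*8 = 6 - 8 = -2)
w = 44463 (w = 22255 + 22208 = 44463)
x(R, M) = 12 + 5*R (x(R, M) = 5*R + 12 = 12 + 5*R)
E(A) = -84 + A
E(x(m, -2)) + w = (-84 + (12 + 5*(-2))) + 44463 = (-84 + (12 - 10)) + 44463 = (-84 + 2) + 44463 = -82 + 44463 = 44381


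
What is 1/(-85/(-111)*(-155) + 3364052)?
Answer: 111/373396597 ≈ 2.9727e-7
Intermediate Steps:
1/(-85/(-111)*(-155) + 3364052) = 1/(-85*(-1/111)*(-155) + 3364052) = 1/((85/111)*(-155) + 3364052) = 1/(-13175/111 + 3364052) = 1/(373396597/111) = 111/373396597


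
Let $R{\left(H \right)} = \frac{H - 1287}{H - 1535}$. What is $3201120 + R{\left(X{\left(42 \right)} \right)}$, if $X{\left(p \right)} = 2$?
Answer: $\frac{4907318245}{1533} \approx 3.2011 \cdot 10^{6}$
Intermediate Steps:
$R{\left(H \right)} = \frac{-1287 + H}{-1535 + H}$
$3201120 + R{\left(X{\left(42 \right)} \right)} = 3201120 + \frac{-1287 + 2}{-1535 + 2} = 3201120 + \frac{1}{-1533} \left(-1285\right) = 3201120 - - \frac{1285}{1533} = 3201120 + \frac{1285}{1533} = \frac{4907318245}{1533}$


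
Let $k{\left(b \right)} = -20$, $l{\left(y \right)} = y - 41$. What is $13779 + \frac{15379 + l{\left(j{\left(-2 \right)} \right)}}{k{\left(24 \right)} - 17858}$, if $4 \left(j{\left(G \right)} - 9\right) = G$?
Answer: $\frac{492651231}{35756} \approx 13778.0$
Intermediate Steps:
$j{\left(G \right)} = 9 + \frac{G}{4}$
$l{\left(y \right)} = -41 + y$
$13779 + \frac{15379 + l{\left(j{\left(-2 \right)} \right)}}{k{\left(24 \right)} - 17858} = 13779 + \frac{15379 + \left(-41 + \left(9 + \frac{1}{4} \left(-2\right)\right)\right)}{-20 - 17858} = 13779 + \frac{15379 + \left(-41 + \left(9 - \frac{1}{2}\right)\right)}{-17878} = 13779 + \left(15379 + \left(-41 + \frac{17}{2}\right)\right) \left(- \frac{1}{17878}\right) = 13779 + \left(15379 - \frac{65}{2}\right) \left(- \frac{1}{17878}\right) = 13779 + \frac{30693}{2} \left(- \frac{1}{17878}\right) = 13779 - \frac{30693}{35756} = \frac{492651231}{35756}$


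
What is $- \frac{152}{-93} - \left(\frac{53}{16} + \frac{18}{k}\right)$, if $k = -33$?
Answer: $- \frac{18539}{16368} \approx -1.1326$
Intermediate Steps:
$- \frac{152}{-93} - \left(\frac{53}{16} + \frac{18}{k}\right) = - \frac{152}{-93} - \left(- \frac{6}{11} + \frac{53}{16}\right) = \left(-152\right) \left(- \frac{1}{93}\right) - \frac{487}{176} = \frac{152}{93} + \left(- \frac{53}{16} + \frac{6}{11}\right) = \frac{152}{93} - \frac{487}{176} = - \frac{18539}{16368}$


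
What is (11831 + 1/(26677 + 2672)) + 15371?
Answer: 798351499/29349 ≈ 27202.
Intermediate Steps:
(11831 + 1/(26677 + 2672)) + 15371 = (11831 + 1/29349) + 15371 = 347228020/29349 + 15371 = 798351499/29349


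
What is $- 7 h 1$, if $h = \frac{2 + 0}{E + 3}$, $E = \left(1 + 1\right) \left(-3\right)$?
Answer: $\frac{14}{3} \approx 4.6667$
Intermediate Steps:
$E = -6$ ($E = 2 \left(-3\right) = -6$)
$h = - \frac{2}{3}$ ($h = \frac{2 + 0}{-6 + 3} = \frac{2}{-3} = 2 \left(- \frac{1}{3}\right) = - \frac{2}{3} \approx -0.66667$)
$- 7 h 1 = \left(-7\right) \left(- \frac{2}{3}\right) 1 = \frac{14}{3} \cdot 1 = \frac{14}{3}$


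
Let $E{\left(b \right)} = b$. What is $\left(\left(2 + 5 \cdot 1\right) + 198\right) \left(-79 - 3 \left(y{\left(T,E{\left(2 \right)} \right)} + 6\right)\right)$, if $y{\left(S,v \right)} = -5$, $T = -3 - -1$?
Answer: $-16810$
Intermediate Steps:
$T = -2$ ($T = -3 + 1 = -2$)
$\left(\left(2 + 5 \cdot 1\right) + 198\right) \left(-79 - 3 \left(y{\left(T,E{\left(2 \right)} \right)} + 6\right)\right) = \left(\left(2 + 5 \cdot 1\right) + 198\right) \left(-79 - 3 \left(-5 + 6\right)\right) = \left(\left(2 + 5\right) + 198\right) \left(-79 - 3\right) = \left(7 + 198\right) \left(-79 - 3\right) = 205 \left(-82\right) = -16810$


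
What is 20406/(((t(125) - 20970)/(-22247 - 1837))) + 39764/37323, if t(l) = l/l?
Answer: 1411040355916/60201999 ≈ 23438.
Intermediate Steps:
t(l) = 1
20406/(((t(125) - 20970)/(-22247 - 1837))) + 39764/37323 = 20406/(((1 - 20970)/(-22247 - 1837))) + 39764/37323 = 20406/((-20969/(-24084))) + 39764*(1/37323) = 20406/((-20969*(-1/24084))) + 39764/37323 = 20406/(20969/24084) + 39764/37323 = 20406*(24084/20969) + 39764/37323 = 491458104/20969 + 39764/37323 = 1411040355916/60201999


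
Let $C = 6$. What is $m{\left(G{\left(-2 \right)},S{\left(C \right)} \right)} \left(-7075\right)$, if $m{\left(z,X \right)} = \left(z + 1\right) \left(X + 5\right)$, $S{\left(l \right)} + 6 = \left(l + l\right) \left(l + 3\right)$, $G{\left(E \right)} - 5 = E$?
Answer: $-3028100$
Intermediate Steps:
$G{\left(E \right)} = 5 + E$
$S{\left(l \right)} = -6 + 2 l \left(3 + l\right)$ ($S{\left(l \right)} = -6 + \left(l + l\right) \left(l + 3\right) = -6 + 2 l \left(3 + l\right)$)
$m{\left(z,X \right)} = \left(1 + z\right) \left(5 + X\right)$
$m{\left(G{\left(-2 \right)},S{\left(C \right)} \right)} \left(-7075\right) = \left(5 + \left(-6 + 2 \cdot 6^{2} + 6 \cdot 6\right) + 5 \left(5 - 2\right) + \left(-6 + 2 \cdot 6^{2} + 6 \cdot 6\right) \left(5 - 2\right)\right) \left(-7075\right) = \left(5 + \left(-6 + 2 \cdot 36 + 36\right) + 5 \cdot 3 + \left(-6 + 2 \cdot 36 + 36\right) 3\right) \left(-7075\right) = \left(5 + \left(-6 + 72 + 36\right) + 15 + \left(-6 + 72 + 36\right) 3\right) \left(-7075\right) = \left(5 + 102 + 15 + 102 \cdot 3\right) \left(-7075\right) = \left(5 + 102 + 15 + 306\right) \left(-7075\right) = 428 \left(-7075\right) = -3028100$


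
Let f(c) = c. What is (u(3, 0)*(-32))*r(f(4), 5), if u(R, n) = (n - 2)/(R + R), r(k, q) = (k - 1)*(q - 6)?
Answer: -32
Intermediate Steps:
r(k, q) = (-1 + k)*(-6 + q)
u(R, n) = (-2 + n)/(2*R) (u(R, n) = (-2 + n)/((2*R)) = (-2 + n)*(1/(2*R)) = (-2 + n)/(2*R))
(u(3, 0)*(-32))*r(f(4), 5) = (((½)*(-2 + 0)/3)*(-32))*(6 - 1*5 - 6*4 + 4*5) = (((½)*(⅓)*(-2))*(-32))*(6 - 5 - 24 + 20) = -⅓*(-32)*(-3) = (32/3)*(-3) = -32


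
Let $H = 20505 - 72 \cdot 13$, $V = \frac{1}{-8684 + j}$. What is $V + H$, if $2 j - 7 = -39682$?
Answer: $\frac{1116274465}{57043} \approx 19569.0$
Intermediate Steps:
$j = - \frac{39675}{2}$ ($j = \frac{7}{2} + \frac{1}{2} \left(-39682\right) = \frac{7}{2} - 19841 = - \frac{39675}{2} \approx -19838.0$)
$V = - \frac{2}{57043}$ ($V = \frac{1}{-8684 - \frac{39675}{2}} = \frac{1}{- \frac{57043}{2}} = - \frac{2}{57043} \approx -3.5061 \cdot 10^{-5}$)
$H = 19569$ ($H = 20505 - 936 = 19569$)
$V + H = - \frac{2}{57043} + 19569 = \frac{1116274465}{57043}$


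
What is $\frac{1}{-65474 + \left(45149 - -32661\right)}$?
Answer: $\frac{1}{12336} \approx 8.1064 \cdot 10^{-5}$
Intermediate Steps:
$\frac{1}{-65474 + \left(45149 - -32661\right)} = \frac{1}{-65474 + \left(45149 + 32661\right)} = \frac{1}{-65474 + 77810} = \frac{1}{12336}$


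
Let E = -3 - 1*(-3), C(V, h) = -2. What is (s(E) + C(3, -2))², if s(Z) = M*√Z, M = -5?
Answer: 4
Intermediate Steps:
E = 0 (E = -3 + 3 = 0)
s(Z) = -5*√Z
(s(E) + C(3, -2))² = (-5*√0 - 2)² = (-5*0 - 2)² = (0 - 2)² = (-2)² = 4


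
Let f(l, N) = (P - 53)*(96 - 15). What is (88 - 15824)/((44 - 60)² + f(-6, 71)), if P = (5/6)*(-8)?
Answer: 15736/4577 ≈ 3.4381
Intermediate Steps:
P = -20/3 (P = (5*(⅙))*(-8) = (⅚)*(-8) = -20/3 ≈ -6.6667)
f(l, N) = -4833 (f(l, N) = (-20/3 - 53)*(96 - 15) = -179/3*81 = -4833)
(88 - 15824)/((44 - 60)² + f(-6, 71)) = (88 - 15824)/((44 - 60)² - 4833) = -15736/((-16)² - 4833) = -15736/(256 - 4833) = -15736/(-4577) = -15736*(-1/4577) = 15736/4577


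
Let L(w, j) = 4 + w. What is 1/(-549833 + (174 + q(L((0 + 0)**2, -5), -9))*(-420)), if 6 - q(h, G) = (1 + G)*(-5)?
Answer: -1/608633 ≈ -1.6430e-6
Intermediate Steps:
q(h, G) = 11 + 5*G (q(h, G) = 6 - (1 + G)*(-5) = 6 - (-5 - 5*G) = 6 + (5 + 5*G) = 11 + 5*G)
1/(-549833 + (174 + q(L((0 + 0)**2, -5), -9))*(-420)) = 1/(-549833 + (174 + (11 + 5*(-9)))*(-420)) = 1/(-549833 + (174 + (11 - 45))*(-420)) = 1/(-549833 + (174 - 34)*(-420)) = 1/(-549833 + 140*(-420)) = 1/(-549833 - 58800) = 1/(-608633) = -1/608633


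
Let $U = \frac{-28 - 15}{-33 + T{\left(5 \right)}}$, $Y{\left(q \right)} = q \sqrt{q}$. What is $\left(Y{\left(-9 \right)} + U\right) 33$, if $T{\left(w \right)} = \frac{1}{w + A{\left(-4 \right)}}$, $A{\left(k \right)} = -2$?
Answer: $\frac{4257}{98} - 891 i \approx 43.439 - 891.0 i$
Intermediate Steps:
$Y{\left(q \right)} = q^{\frac{3}{2}}$
$T{\left(w \right)} = \frac{1}{-2 + w}$ ($T{\left(w \right)} = \frac{1}{w - 2} = \frac{1}{-2 + w}$)
$U = \frac{129}{98}$ ($U = \frac{-28 - 15}{-33 + \frac{1}{-2 + 5}} = - \frac{43}{-33 + \frac{1}{3}} = - \frac{43}{- \frac{98}{3}} = \left(-43\right) \left(- \frac{3}{98}\right) = \frac{129}{98} \approx 1.3163$)
$\left(Y{\left(-9 \right)} + U\right) 33 = \left(\left(-9\right)^{\frac{3}{2}} + \frac{129}{98}\right) 33 = \left(- 27 i + \frac{129}{98}\right) 33 = \left(\frac{129}{98} - 27 i\right) 33 = \frac{4257}{98} - 891 i$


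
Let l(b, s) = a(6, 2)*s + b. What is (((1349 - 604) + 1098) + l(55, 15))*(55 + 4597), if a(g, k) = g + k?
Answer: 9387736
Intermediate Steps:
l(b, s) = b + 8*s (l(b, s) = (6 + 2)*s + b = 8*s + b = b + 8*s)
(((1349 - 604) + 1098) + l(55, 15))*(55 + 4597) = (((1349 - 604) + 1098) + (55 + 8*15))*(55 + 4597) = ((745 + 1098) + (55 + 120))*4652 = (1843 + 175)*4652 = 2018*4652 = 9387736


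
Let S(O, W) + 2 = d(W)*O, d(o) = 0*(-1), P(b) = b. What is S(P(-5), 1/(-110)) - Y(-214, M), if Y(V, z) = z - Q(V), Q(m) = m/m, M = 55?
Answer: -56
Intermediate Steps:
d(o) = 0
Q(m) = 1
Y(V, z) = -1 + z (Y(V, z) = z - 1*1 = z - 1 = -1 + z)
S(O, W) = -2 (S(O, W) = -2 + 0*O = -2 + 0 = -2)
S(P(-5), 1/(-110)) - Y(-214, M) = -2 - (-1 + 55) = -2 - 1*54 = -2 - 54 = -56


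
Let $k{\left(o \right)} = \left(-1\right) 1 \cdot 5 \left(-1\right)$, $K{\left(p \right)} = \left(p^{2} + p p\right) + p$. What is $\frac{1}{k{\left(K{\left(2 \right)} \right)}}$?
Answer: $\frac{1}{5} \approx 0.2$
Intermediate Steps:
$K{\left(p \right)} = p + 2 p^{2}$ ($K{\left(p \right)} = \left(p^{2} + p^{2}\right) + p = 2 p^{2} + p = p + 2 p^{2}$)
$k{\left(o \right)} = 5$ ($k{\left(o \right)} = \left(-1\right) 5 \left(-1\right) = \left(-5\right) \left(-1\right) = 5$)
$\frac{1}{k{\left(K{\left(2 \right)} \right)}} = \frac{1}{5}$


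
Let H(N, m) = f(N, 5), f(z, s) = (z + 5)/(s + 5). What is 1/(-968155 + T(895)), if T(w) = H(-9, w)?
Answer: -5/4840777 ≈ -1.0329e-6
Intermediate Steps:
f(z, s) = (5 + z)/(5 + s)
H(N, m) = 1/2 + N/10 (H(N, m) = (5 + N)/(5 + 5) = (5 + N)/10 = 1/2 + N/10)
T(w) = -2/5 (T(w) = 1/2 + (1/10)*(-9) = 1/2 - 9/10 = -2/5)
1/(-968155 + T(895)) = 1/(-968155 - 2/5) = 1/(-4840777/5) = -5/4840777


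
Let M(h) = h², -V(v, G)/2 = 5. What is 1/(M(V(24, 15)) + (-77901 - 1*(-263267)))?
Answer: 1/185466 ≈ 5.3918e-6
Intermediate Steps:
V(v, G) = -10 (V(v, G) = -2*5 = -10)
1/(M(V(24, 15)) + (-77901 - 1*(-263267))) = 1/((-10)² + (-77901 - 1*(-263267))) = 1/(100 + (-77901 + 263267)) = 1/(100 + 185366) = 1/185466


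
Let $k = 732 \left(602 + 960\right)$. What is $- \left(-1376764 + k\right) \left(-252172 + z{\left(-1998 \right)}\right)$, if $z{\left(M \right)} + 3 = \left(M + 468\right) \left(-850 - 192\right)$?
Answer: $313215797300$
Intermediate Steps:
$z{\left(M \right)} = -487659 - 1042 M$ ($z{\left(M \right)} = -3 + \left(M + 468\right) \left(-850 - 192\right) = -3 + \left(468 + M\right) \left(-1042\right) = -3 - \left(487656 + 1042 M\right) = -487659 - 1042 M$)
$k = 1143384$ ($k = 732 \cdot 1562 = 1143384$)
$- \left(-1376764 + k\right) \left(-252172 + z{\left(-1998 \right)}\right) = - \left(-1376764 + 1143384\right) \left(-252172 - -1594257\right) = - \left(-233380\right) \left(-252172 + \left(-487659 + 2081916\right)\right) = - \left(-233380\right) \left(-252172 + 1594257\right) = - \left(-233380\right) 1342085 = \left(-1\right) \left(-313215797300\right) = 313215797300$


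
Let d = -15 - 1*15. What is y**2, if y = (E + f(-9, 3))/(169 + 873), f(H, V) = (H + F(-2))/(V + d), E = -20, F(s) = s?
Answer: 279841/791521956 ≈ 0.00035355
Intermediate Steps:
d = -30 (d = -15 - 15 = -30)
f(H, V) = (-2 + H)/(-30 + V) (f(H, V) = (H - 2)/(V - 30) = (-2 + H)/(-30 + V))
y = -529/28134 (y = (-20 + (-2 - 9)/(-30 + 3))/(169 + 873) = (-20 - 11/(-27))/1042 = (-20 - 1/27*(-11))*(1/1042) = (-20 + 11/27)*(1/1042) = -529/27*1/1042 = -529/28134 ≈ -0.018803)
y**2 = (-529/28134)**2 = 279841/791521956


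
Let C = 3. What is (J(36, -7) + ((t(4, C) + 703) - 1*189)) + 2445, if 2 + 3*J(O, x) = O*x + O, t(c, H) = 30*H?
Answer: 8929/3 ≈ 2976.3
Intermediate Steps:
J(O, x) = -⅔ + O/3 + O*x/3 (J(O, x) = -⅔ + (O*x + O)/3 = -⅔ + (O + O*x)/3 = -⅔ + (O/3 + O*x/3) = -⅔ + O/3 + O*x/3)
(J(36, -7) + ((t(4, C) + 703) - 1*189)) + 2445 = ((-⅔ + (⅓)*36 + (⅓)*36*(-7)) + ((30*3 + 703) - 1*189)) + 2445 = ((-⅔ + 12 - 84) + ((90 + 703) - 189)) + 2445 = (-218/3 + (793 - 189)) + 2445 = (-218/3 + 604) + 2445 = 1594/3 + 2445 = 8929/3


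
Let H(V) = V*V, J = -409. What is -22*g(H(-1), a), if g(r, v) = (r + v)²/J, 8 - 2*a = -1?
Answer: 1331/818 ≈ 1.6271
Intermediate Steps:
a = 9/2 (a = 4 - ½*(-1) = 4 + ½ = 9/2 ≈ 4.5000)
H(V) = V²
g(r, v) = -(r + v)²/409 (g(r, v) = (r + v)²/(-409) = (r + v)²*(-1/409) = -(r + v)²/409)
-22*g(H(-1), a) = -(-22)*((-1)² + 9/2)²/409 = -(-22)*(1 + 9/2)²/409 = -(-22)*(11/2)²/409 = -(-22)*121/(409*4) = -22*(-121/1636) = 1331/818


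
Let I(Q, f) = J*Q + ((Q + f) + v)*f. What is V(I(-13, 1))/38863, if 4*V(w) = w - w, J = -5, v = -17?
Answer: 0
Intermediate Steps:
I(Q, f) = -5*Q + f*(-17 + Q + f) (I(Q, f) = -5*Q + ((Q + f) - 17)*f = -5*Q + (-17 + Q + f)*f = -5*Q + f*(-17 + Q + f))
V(w) = 0 (V(w) = (w - w)/4 = (¼)*0 = 0)
V(I(-13, 1))/38863 = 0/38863 = 0*(1/38863) = 0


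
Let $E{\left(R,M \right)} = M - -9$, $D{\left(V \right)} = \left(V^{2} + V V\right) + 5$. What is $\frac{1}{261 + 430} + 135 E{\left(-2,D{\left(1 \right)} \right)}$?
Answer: $\frac{1492561}{691} \approx 2160.0$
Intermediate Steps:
$D{\left(V \right)} = 5 + 2 V^{2}$ ($D{\left(V \right)} = \left(V^{2} + V^{2}\right) + 5 = 2 V^{2} + 5 = 5 + 2 V^{2}$)
$E{\left(R,M \right)} = 9 + M$ ($E{\left(R,M \right)} = M + 9 = 9 + M$)
$\frac{1}{261 + 430} + 135 E{\left(-2,D{\left(1 \right)} \right)} = \frac{1}{261 + 430} + 135 \left(9 + \left(5 + 2 \cdot 1^{2}\right)\right) = \frac{1}{691} + 135 \left(9 + \left(5 + 2 \cdot 1\right)\right) = \frac{1}{691} + 135 \left(9 + \left(5 + 2\right)\right) = \frac{1}{691} + 135 \left(9 + 7\right) = \frac{1}{691} + 135 \cdot 16 = \frac{1}{691} + 2160 = \frac{1492561}{691}$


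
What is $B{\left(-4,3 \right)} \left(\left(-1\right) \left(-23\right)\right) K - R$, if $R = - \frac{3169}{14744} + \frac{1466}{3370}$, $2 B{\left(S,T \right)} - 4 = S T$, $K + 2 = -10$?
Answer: $\frac{27421910973}{24843640} \approx 1103.8$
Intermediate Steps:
$K = -12$ ($K = -2 - 10 = -12$)
$B{\left(S,T \right)} = 2 + \frac{S T}{2}$
$R = \frac{5467587}{24843640}$ ($R = \left(-3169\right) \frac{1}{14744} + 1466 \cdot \frac{1}{3370} = - \frac{3169}{14744} + \frac{733}{1685} = \frac{5467587}{24843640} \approx 0.22008$)
$B{\left(-4,3 \right)} \left(\left(-1\right) \left(-23\right)\right) K - R = \left(2 + \frac{1}{2} \left(-4\right) 3\right) \left(\left(-1\right) \left(-23\right)\right) \left(-12\right) - \frac{5467587}{24843640} = \left(2 - 6\right) 23 \left(-12\right) - \frac{5467587}{24843640} = \left(-4\right) 23 \left(-12\right) - \frac{5467587}{24843640} = \left(-92\right) \left(-12\right) - \frac{5467587}{24843640} = 1104 - \frac{5467587}{24843640} = \frac{27421910973}{24843640}$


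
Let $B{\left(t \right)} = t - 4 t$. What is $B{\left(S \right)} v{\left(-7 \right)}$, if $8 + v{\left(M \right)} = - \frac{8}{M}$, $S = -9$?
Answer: $- \frac{1296}{7} \approx -185.14$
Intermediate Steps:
$v{\left(M \right)} = -8 - \frac{8}{M}$
$B{\left(t \right)} = - 3 t$
$B{\left(S \right)} v{\left(-7 \right)} = \left(-3\right) \left(-9\right) \left(-8 - \frac{8}{-7}\right) = 27 \left(-8 - - \frac{8}{7}\right) = 27 \left(-8 + \frac{8}{7}\right) = 27 \left(- \frac{48}{7}\right) = - \frac{1296}{7}$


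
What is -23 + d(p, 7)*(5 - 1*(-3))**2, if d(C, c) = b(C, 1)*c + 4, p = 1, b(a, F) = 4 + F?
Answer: 2473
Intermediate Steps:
d(C, c) = 4 + 5*c (d(C, c) = (4 + 1)*c + 4 = 5*c + 4 = 4 + 5*c)
-23 + d(p, 7)*(5 - 1*(-3))**2 = -23 + (4 + 5*7)*(5 - 1*(-3))**2 = -23 + (4 + 35)*(5 + 3)**2 = -23 + 39*8**2 = -23 + 39*64 = -23 + 2496 = 2473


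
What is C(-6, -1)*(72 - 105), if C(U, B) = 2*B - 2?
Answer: 132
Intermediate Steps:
C(U, B) = -2 + 2*B
C(-6, -1)*(72 - 105) = (-2 + 2*(-1))*(72 - 105) = (-2 - 2)*(-33) = -4*(-33) = 132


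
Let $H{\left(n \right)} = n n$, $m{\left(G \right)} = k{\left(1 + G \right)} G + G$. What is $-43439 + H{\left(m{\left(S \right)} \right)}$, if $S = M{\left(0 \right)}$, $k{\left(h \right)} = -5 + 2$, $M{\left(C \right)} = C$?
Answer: $-43439$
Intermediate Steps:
$k{\left(h \right)} = -3$
$S = 0$
$m{\left(G \right)} = - 2 G$ ($m{\left(G \right)} = - 3 G + G = - 2 G$)
$H{\left(n \right)} = n^{2}$
$-43439 + H{\left(m{\left(S \right)} \right)} = -43439 + \left(\left(-2\right) 0\right)^{2} = -43439 + 0^{2} = -43439 + 0 = -43439$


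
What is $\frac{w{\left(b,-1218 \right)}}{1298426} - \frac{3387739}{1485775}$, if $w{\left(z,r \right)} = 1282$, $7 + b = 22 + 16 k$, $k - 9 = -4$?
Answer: $- \frac{2198411817632}{964584445075} \approx -2.2791$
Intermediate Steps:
$k = 5$ ($k = 9 - 4 = 5$)
$b = 95$ ($b = -7 + \left(22 + 16 \cdot 5\right) = -7 + \left(22 + 80\right) = -7 + 102 = 95$)
$\frac{w{\left(b,-1218 \right)}}{1298426} - \frac{3387739}{1485775} = \frac{1282}{1298426} - \frac{3387739}{1485775} = 1282 \cdot \frac{1}{1298426} - \frac{3387739}{1485775} = \frac{641}{649213} - \frac{3387739}{1485775} = - \frac{2198411817632}{964584445075}$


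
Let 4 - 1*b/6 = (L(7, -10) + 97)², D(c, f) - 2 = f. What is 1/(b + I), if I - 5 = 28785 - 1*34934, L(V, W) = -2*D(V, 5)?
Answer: -1/47454 ≈ -2.1073e-5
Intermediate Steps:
D(c, f) = 2 + f
L(V, W) = -14 (L(V, W) = -2*(2 + 5) = -2*7 = -14)
I = -6144 (I = 5 + (28785 - 1*34934) = 5 + (28785 - 34934) = 5 - 6149 = -6144)
b = -41310 (b = 24 - 6*(-14 + 97)² = 24 - 6*83² = 24 - 6*6889 = 24 - 41334 = -41310)
1/(b + I) = 1/(-41310 - 6144) = 1/(-47454) = -1/47454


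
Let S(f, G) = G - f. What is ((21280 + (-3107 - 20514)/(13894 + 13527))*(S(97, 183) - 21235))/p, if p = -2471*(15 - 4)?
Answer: 12340341232591/745330201 ≈ 16557.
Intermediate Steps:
p = -27181 (p = -2471*11 = -1*27181 = -27181)
((21280 + (-3107 - 20514)/(13894 + 13527))*(S(97, 183) - 21235))/p = ((21280 + (-3107 - 20514)/(13894 + 13527))*((183 - 1*97) - 21235))/(-27181) = ((21280 - 23621/27421)*((183 - 97) - 21235))*(-1/27181) = ((21280 - 23621*1/27421)*(86 - 21235))*(-1/27181) = ((21280 - 23621/27421)*(-21149))*(-1/27181) = ((583495259/27421)*(-21149))*(-1/27181) = -12340341232591/27421*(-1/27181) = 12340341232591/745330201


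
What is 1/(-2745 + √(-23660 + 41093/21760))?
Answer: -19910400/54825648169 - 16*I*√43758043095/164476944507 ≈ -0.00036316 - 2.0349e-5*I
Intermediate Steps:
1/(-2745 + √(-23660 + 41093/21760)) = 1/(-2745 + √(-514800507/21760)) = 1/(-2745 + I*√43758043095/1360)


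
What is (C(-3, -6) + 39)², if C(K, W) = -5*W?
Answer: 4761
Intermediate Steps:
(C(-3, -6) + 39)² = (-5*(-6) + 39)² = (30 + 39)² = 69² = 4761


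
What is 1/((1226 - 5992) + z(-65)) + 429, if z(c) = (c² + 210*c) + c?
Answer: 6115823/14256 ≈ 429.00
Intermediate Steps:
z(c) = c² + 211*c
1/((1226 - 5992) + z(-65)) + 429 = 1/((1226 - 5992) - 65*(211 - 65)) + 429 = 1/(-4766 - 65*146) + 429 = 1/(-4766 - 9490) + 429 = 1/(-14256) + 429 = -1/14256 + 429 = 6115823/14256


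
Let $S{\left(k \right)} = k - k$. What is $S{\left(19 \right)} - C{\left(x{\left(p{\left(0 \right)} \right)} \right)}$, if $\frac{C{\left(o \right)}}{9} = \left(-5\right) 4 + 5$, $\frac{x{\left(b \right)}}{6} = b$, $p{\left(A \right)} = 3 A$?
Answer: $135$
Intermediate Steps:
$S{\left(k \right)} = 0$
$x{\left(b \right)} = 6 b$
$C{\left(o \right)} = -135$ ($C{\left(o \right)} = 9 \left(\left(-5\right) 4 + 5\right) = 9 \left(-20 + 5\right) = 9 \left(-15\right) = -135$)
$S{\left(19 \right)} - C{\left(x{\left(p{\left(0 \right)} \right)} \right)} = 0 - -135 = 0 + 135 = 135$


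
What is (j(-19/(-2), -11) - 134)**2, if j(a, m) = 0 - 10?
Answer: 20736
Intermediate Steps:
j(a, m) = -10
(j(-19/(-2), -11) - 134)**2 = (-10 - 134)**2 = (-144)**2 = 20736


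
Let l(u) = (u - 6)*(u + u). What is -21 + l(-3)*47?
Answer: 2517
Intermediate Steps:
l(u) = 2*u*(-6 + u) (l(u) = (-6 + u)*(2*u) = 2*u*(-6 + u))
-21 + l(-3)*47 = -21 + (2*(-3)*(-6 - 3))*47 = -21 + (2*(-3)*(-9))*47 = -21 + 54*47 = -21 + 2538 = 2517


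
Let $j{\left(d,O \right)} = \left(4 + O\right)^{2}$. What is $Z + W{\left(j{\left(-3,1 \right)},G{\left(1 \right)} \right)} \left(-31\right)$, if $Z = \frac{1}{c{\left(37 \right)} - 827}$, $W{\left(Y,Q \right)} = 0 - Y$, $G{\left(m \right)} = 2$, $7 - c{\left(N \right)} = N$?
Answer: $\frac{664174}{857} \approx 775.0$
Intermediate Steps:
$c{\left(N \right)} = 7 - N$
$W{\left(Y,Q \right)} = - Y$
$Z = - \frac{1}{857}$ ($Z = \frac{1}{\left(7 - 37\right) - 827} = \frac{1}{-30 - 827} = \frac{1}{-857} = - \frac{1}{857} \approx -0.0011669$)
$Z + W{\left(j{\left(-3,1 \right)},G{\left(1 \right)} \right)} \left(-31\right) = - \frac{1}{857} + - \left(4 + 1\right)^{2} \left(-31\right) = - \frac{1}{857} + - 5^{2} \left(-31\right) = - \frac{1}{857} + \left(-1\right) 25 \left(-31\right) = - \frac{1}{857} - -775 = - \frac{1}{857} + 775 = \frac{664174}{857}$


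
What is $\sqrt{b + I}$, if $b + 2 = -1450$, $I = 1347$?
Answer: $i \sqrt{105} \approx 10.247 i$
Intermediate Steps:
$b = -1452$ ($b = -2 - 1450 = -1452$)
$\sqrt{b + I} = \sqrt{-1452 + 1347} = \sqrt{-105} = i \sqrt{105}$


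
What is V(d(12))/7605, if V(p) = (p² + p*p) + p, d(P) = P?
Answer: 20/507 ≈ 0.039448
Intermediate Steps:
V(p) = p + 2*p² (V(p) = (p² + p²) + p = 2*p² + p = p + 2*p²)
V(d(12))/7605 = (12*(1 + 2*12))/7605 = (12*(1 + 24))*(1/7605) = (12*25)*(1/7605) = 300*(1/7605) = 20/507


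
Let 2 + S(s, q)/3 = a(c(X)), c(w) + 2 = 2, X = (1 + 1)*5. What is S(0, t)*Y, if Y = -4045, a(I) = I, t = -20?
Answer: 24270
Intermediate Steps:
X = 10 (X = 2*5 = 10)
c(w) = 0 (c(w) = -2 + 2 = 0)
S(s, q) = -6 (S(s, q) = -6 + 3*0 = -6 + 0 = -6)
S(0, t)*Y = -6*(-4045) = 24270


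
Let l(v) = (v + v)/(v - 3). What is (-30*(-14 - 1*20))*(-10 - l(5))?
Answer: -15300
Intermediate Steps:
l(v) = 2*v/(-3 + v) (l(v) = (2*v)/(-3 + v) = 2*v/(-3 + v))
(-30*(-14 - 1*20))*(-10 - l(5)) = (-30*(-14 - 1*20))*(-10 - 2*5/(-3 + 5)) = (-30*(-14 - 20))*(-10 - 2*5/2) = (-30*(-34))*(-10 - 2*5/2) = 1020*(-10 - 1*5) = 1020*(-10 - 5) = 1020*(-15) = -15300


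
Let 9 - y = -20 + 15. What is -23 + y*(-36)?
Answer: -527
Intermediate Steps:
y = 14 (y = 9 - (-20 + 15) = 9 - 1*(-5) = 9 + 5 = 14)
-23 + y*(-36) = -23 + 14*(-36) = -23 - 504 = -527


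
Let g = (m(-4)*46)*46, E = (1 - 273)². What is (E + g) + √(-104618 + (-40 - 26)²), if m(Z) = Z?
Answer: 65520 + I*√100262 ≈ 65520.0 + 316.64*I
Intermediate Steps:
E = 73984 (E = (-272)² = 73984)
g = -8464 (g = -4*46*46 = -184*46 = -8464)
(E + g) + √(-104618 + (-40 - 26)²) = (73984 - 8464) + √(-104618 + (-40 - 26)²) = 65520 + √(-104618 + (-66)²) = 65520 + √(-104618 + 4356) = 65520 + √(-100262) = 65520 + I*√100262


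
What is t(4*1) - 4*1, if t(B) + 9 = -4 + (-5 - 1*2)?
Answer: -24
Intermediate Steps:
t(B) = -20 (t(B) = -9 + (-4 + (-5 - 1*2)) = -9 + (-4 + (-5 - 2)) = -9 + (-4 - 7) = -9 - 11 = -20)
t(4*1) - 4*1 = -20 - 4*1 = -20 - 4 = -24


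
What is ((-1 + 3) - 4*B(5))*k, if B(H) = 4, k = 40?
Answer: -560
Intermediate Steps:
((-1 + 3) - 4*B(5))*k = ((-1 + 3) - 4*4)*40 = (2 - 16)*40 = -14*40 = -560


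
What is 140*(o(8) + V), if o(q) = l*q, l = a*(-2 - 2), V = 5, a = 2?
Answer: -8260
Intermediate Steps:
l = -8 (l = 2*(-2 - 2) = 2*(-4) = -8)
o(q) = -8*q
140*(o(8) + V) = 140*(-8*8 + 5) = 140*(-64 + 5) = 140*(-59) = -8260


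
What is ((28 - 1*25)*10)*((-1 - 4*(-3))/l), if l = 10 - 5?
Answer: 66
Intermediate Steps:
l = 5
((28 - 1*25)*10)*((-1 - 4*(-3))/l) = ((28 - 1*25)*10)*((-1 - 4*(-3))/5) = ((28 - 25)*10)*((-1 + 12)/5) = (3*10)*((⅕)*11) = 30*(11/5) = 66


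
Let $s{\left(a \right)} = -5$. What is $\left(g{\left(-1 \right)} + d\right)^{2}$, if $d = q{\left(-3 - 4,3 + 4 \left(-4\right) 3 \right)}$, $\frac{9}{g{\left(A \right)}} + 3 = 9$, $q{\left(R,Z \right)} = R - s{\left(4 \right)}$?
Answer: $\frac{1}{4} \approx 0.25$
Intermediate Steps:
$q{\left(R,Z \right)} = 5 + R$ ($q{\left(R,Z \right)} = R - -5 = R + 5 = 5 + R$)
$g{\left(A \right)} = \frac{3}{2}$ ($g{\left(A \right)} = \frac{9}{-3 + 9} = \frac{9}{6} = 9 \cdot \frac{1}{6} = \frac{3}{2}$)
$d = -2$ ($d = 5 - 7 = -2$)
$\left(g{\left(-1 \right)} + d\right)^{2} = \left(\frac{3}{2} - 2\right)^{2} = \left(- \frac{1}{2}\right)^{2} = \frac{1}{4}$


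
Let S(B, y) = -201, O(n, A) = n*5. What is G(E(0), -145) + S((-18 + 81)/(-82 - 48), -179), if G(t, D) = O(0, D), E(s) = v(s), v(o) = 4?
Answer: -201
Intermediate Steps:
O(n, A) = 5*n
E(s) = 4
G(t, D) = 0 (G(t, D) = 5*0 = 0)
G(E(0), -145) + S((-18 + 81)/(-82 - 48), -179) = 0 - 201 = -201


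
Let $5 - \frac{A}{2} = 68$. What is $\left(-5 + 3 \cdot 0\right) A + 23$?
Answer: $653$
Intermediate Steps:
$A = -126$ ($A = 10 - 136 = -126$)
$\left(-5 + 3 \cdot 0\right) A + 23 = \left(-5 + 3 \cdot 0\right) \left(-126\right) + 23 = \left(-5 + 0\right) \left(-126\right) + 23 = \left(-5\right) \left(-126\right) + 23 = 630 + 23 = 653$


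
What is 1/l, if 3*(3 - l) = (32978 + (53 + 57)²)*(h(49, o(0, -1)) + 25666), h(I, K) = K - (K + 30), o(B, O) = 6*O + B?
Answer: -1/385206533 ≈ -2.5960e-9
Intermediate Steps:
o(B, O) = B + 6*O
h(I, K) = -30 (h(I, K) = K - (30 + K) = K + (-30 - K) = -30)
l = -385206533 (l = 3 - (32978 + (53 + 57)²)*(-30 + 25666)/3 = 3 - (32978 + 110²)*25636/3 = 3 - (32978 + 12100)*25636/3 = 3 - 15026*25636 = 3 - ⅓*1155619608 = 3 - 385206536 = -385206533)
1/l = 1/(-385206533) = -1/385206533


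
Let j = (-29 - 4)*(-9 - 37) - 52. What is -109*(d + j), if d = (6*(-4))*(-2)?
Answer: -165026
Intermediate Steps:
d = 48 (d = -24*(-2) = 48)
j = 1466 (j = -33*(-46) - 52 = 1518 - 52 = 1466)
-109*(d + j) = -109*(48 + 1466) = -109*1514 = -165026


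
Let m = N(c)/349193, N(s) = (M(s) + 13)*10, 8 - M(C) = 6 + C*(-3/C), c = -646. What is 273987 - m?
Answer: 95674342311/349193 ≈ 2.7399e+5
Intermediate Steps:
M(C) = 5 (M(C) = 8 - (6 + C*(-3/C)) = 8 - (6 - 3) = 8 - 1*3 = 8 - 3 = 5)
N(s) = 180 (N(s) = (5 + 13)*10 = 18*10 = 180)
m = 180/349193 ≈ 0.00051547
273987 - m = 273987 - 1*180/349193 = 273987 - 180/349193 = 95674342311/349193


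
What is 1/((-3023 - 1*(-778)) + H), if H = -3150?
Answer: -1/5395 ≈ -0.00018536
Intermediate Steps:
1/((-3023 - 1*(-778)) + H) = 1/((-3023 - 1*(-778)) - 3150) = 1/((-3023 + 778) - 3150) = 1/(-2245 - 3150) = 1/(-5395) = -1/5395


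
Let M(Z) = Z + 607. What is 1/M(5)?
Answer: 1/612 ≈ 0.0016340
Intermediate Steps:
M(Z) = 607 + Z
1/M(5) = 1/(607 + 5) = 1/612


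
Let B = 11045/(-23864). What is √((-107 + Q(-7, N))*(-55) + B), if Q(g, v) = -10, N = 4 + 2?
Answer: √916101940970/11932 ≈ 80.216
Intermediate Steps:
N = 6
B = -11045/23864 (B = 11045*(-1/23864) = -11045/23864 ≈ -0.46283)
√((-107 + Q(-7, N))*(-55) + B) = √((-107 - 10)*(-55) - 11045/23864) = √(-117*(-55) - 11045/23864) = √(6435 - 11045/23864) = √(153553795/23864) = √916101940970/11932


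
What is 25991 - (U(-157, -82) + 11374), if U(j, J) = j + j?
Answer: 14931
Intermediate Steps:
U(j, J) = 2*j
25991 - (U(-157, -82) + 11374) = 25991 - (2*(-157) + 11374) = 25991 - (-314 + 11374) = 25991 - 1*11060 = 25991 - 11060 = 14931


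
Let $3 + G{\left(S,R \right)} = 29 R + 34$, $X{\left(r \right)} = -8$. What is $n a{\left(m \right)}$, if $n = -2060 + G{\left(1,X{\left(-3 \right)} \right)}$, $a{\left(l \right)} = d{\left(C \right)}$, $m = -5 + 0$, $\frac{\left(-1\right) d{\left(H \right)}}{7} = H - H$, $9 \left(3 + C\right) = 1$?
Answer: $0$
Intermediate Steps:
$C = - \frac{26}{9}$ ($C = -3 + \frac{1}{9} \cdot 1 = -3 + \frac{1}{9} = - \frac{26}{9} \approx -2.8889$)
$G{\left(S,R \right)} = 31 + 29 R$ ($G{\left(S,R \right)} = -3 + \left(29 R + 34\right) = -3 + \left(34 + 29 R\right) = 31 + 29 R$)
$d{\left(H \right)} = 0$ ($d{\left(H \right)} = - 7 \left(H - H\right) = \left(-7\right) 0 = 0$)
$m = -5$
$a{\left(l \right)} = 0$
$n = -2261$ ($n = -2060 + \left(31 + 29 \left(-8\right)\right) = -2060 + \left(31 - 232\right) = -2060 - 201 = -2261$)
$n a{\left(m \right)} = \left(-2261\right) 0 = 0$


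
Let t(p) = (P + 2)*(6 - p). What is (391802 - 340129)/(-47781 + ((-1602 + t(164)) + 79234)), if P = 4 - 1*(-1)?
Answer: 51673/28745 ≈ 1.7976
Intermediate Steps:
P = 5 (P = 4 + 1 = 5)
t(p) = 42 - 7*p (t(p) = (5 + 2)*(6 - p) = 7*(6 - p) = 42 - 7*p)
(391802 - 340129)/(-47781 + ((-1602 + t(164)) + 79234)) = (391802 - 340129)/(-47781 + ((-1602 + (42 - 7*164)) + 79234)) = 51673/(-47781 + ((-1602 + (42 - 1148)) + 79234)) = 51673/(-47781 + ((-1602 - 1106) + 79234)) = 51673/(-47781 + (-2708 + 79234)) = 51673/(-47781 + 76526) = 51673/28745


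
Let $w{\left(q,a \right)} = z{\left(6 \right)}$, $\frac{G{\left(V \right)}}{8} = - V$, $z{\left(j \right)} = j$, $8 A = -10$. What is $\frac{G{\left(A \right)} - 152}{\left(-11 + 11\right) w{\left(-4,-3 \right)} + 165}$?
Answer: $- \frac{142}{165} \approx -0.86061$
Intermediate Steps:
$A = - \frac{5}{4}$ ($A = \frac{1}{8} \left(-10\right) = - \frac{5}{4} \approx -1.25$)
$G{\left(V \right)} = - 8 V$ ($G{\left(V \right)} = 8 \left(- V\right) = - 8 V$)
$w{\left(q,a \right)} = 6$
$\frac{G{\left(A \right)} - 152}{\left(-11 + 11\right) w{\left(-4,-3 \right)} + 165} = \frac{\left(-8\right) \left(- \frac{5}{4}\right) - 152}{\left(-11 + 11\right) 6 + 165} = \frac{10 - 152}{0 \cdot 6 + 165} = - \frac{142}{0 + 165} = - \frac{142}{165}$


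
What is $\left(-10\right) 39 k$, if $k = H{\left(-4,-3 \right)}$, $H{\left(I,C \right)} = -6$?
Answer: $2340$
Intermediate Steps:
$k = -6$
$\left(-10\right) 39 k = \left(-10\right) 39 \left(-6\right) = \left(-390\right) \left(-6\right) = 2340$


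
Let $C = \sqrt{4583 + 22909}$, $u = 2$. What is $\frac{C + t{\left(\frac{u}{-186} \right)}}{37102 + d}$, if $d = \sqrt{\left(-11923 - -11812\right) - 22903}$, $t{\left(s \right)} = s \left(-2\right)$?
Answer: $\frac{37102}{64011035937} + \frac{37102 \sqrt{6873}}{688290709} - \frac{i \sqrt{158175222}}{688290709} - \frac{i \sqrt{23014}}{64011035937} \approx 0.0044695 - 1.8275 \cdot 10^{-5} i$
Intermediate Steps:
$t{\left(s \right)} = - 2 s$
$d = i \sqrt{23014}$ ($d = \sqrt{\left(-11923 + 11812\right) - 22903} = \sqrt{-111 - 22903} = \sqrt{-23014} = i \sqrt{23014} \approx 151.7 i$)
$C = 2 \sqrt{6873}$ ($C = \sqrt{27492} = 2 \sqrt{6873} \approx 165.81$)
$\frac{C + t{\left(\frac{u}{-186} \right)}}{37102 + d} = \frac{2 \sqrt{6873} - 2 \frac{2}{-186}}{37102 + i \sqrt{23014}} = \frac{2 \sqrt{6873} - 2 \cdot 2 \left(- \frac{1}{186}\right)}{37102 + i \sqrt{23014}} = \frac{2 \sqrt{6873} - - \frac{2}{93}}{37102 + i \sqrt{23014}} = \frac{2 \sqrt{6873} + \frac{2}{93}}{37102 + i \sqrt{23014}} = \frac{\frac{2}{93} + 2 \sqrt{6873}}{37102 + i \sqrt{23014}}$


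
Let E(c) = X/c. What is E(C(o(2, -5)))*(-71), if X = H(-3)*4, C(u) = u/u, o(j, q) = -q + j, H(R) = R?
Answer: 852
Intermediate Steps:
o(j, q) = j - q
C(u) = 1
X = -12 (X = -3*4 = -12)
E(c) = -12/c
E(C(o(2, -5)))*(-71) = -12/1*(-71) = -12*1*(-71) = -12*(-71) = 852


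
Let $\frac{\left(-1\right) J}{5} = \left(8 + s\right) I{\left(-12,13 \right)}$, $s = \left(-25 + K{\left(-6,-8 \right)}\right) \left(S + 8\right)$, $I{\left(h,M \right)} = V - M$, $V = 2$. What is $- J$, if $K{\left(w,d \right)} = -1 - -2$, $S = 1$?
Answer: $11440$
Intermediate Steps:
$K{\left(w,d \right)} = 1$ ($K{\left(w,d \right)} = -1 + 2 = 1$)
$I{\left(h,M \right)} = 2 - M$
$s = -216$ ($s = \left(-25 + 1\right) \left(1 + 8\right) = \left(-24\right) 9 = -216$)
$J = -11440$ ($J = - 5 \left(8 - 216\right) \left(2 - 13\right) = - 5 \left(- 208 \left(2 - 13\right)\right) = - 5 \left(\left(-208\right) \left(-11\right)\right) = \left(-5\right) 2288 = -11440$)
$- J = \left(-1\right) \left(-11440\right) = 11440$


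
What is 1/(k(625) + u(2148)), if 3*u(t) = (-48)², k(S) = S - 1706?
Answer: -1/313 ≈ -0.0031949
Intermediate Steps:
k(S) = -1706 + S
u(t) = 768 (u(t) = (⅓)*(-48)² = (⅓)*2304 = 768)
1/(k(625) + u(2148)) = 1/((-1706 + 625) + 768) = 1/(-1081 + 768) = 1/(-313) = -1/313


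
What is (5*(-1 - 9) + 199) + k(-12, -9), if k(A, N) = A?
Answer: 137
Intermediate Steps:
(5*(-1 - 9) + 199) + k(-12, -9) = (5*(-1 - 9) + 199) - 12 = (5*(-10) + 199) - 12 = (-50 + 199) - 12 = 149 - 12 = 137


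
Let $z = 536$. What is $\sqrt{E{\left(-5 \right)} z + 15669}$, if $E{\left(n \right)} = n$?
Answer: $\sqrt{12989} \approx 113.97$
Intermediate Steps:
$\sqrt{E{\left(-5 \right)} z + 15669} = \sqrt{\left(-5\right) 536 + 15669} = \sqrt{-2680 + 15669} = \sqrt{12989}$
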